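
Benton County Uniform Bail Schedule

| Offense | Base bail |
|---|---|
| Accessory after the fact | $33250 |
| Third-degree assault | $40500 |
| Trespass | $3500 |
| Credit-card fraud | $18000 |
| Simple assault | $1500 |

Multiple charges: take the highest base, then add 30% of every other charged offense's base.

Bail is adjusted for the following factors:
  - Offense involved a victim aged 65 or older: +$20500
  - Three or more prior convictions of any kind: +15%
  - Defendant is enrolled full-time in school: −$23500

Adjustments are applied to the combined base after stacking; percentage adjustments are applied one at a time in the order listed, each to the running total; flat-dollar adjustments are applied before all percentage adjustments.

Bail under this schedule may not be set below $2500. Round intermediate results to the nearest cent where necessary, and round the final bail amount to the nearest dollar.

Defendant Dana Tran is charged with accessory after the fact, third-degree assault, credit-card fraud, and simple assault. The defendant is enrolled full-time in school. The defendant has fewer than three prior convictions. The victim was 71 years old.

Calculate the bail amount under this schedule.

Base amounts from the schedule: accessory after the fact $33250; third-degree assault $40500; credit-card fraud $18000; simple assault $1500.
Stacking rule: highest base plus 30% of each additional charge. Highest is third-degree assault at $40500. Additional: $33250 × 30% = $9975; $18000 × 30% = $5400; $1500 × 30% = $450. Combined base = $40500 + $15825 = $56325.
Offense involved a victim aged 65 or older (+$20500 flat): $56325 + $20500 = $76825.
Defendant is enrolled full-time in school (−$23500 flat): $76825 − $23500 = $53325.
$53325 is at or above the $2500 minimum.

$53325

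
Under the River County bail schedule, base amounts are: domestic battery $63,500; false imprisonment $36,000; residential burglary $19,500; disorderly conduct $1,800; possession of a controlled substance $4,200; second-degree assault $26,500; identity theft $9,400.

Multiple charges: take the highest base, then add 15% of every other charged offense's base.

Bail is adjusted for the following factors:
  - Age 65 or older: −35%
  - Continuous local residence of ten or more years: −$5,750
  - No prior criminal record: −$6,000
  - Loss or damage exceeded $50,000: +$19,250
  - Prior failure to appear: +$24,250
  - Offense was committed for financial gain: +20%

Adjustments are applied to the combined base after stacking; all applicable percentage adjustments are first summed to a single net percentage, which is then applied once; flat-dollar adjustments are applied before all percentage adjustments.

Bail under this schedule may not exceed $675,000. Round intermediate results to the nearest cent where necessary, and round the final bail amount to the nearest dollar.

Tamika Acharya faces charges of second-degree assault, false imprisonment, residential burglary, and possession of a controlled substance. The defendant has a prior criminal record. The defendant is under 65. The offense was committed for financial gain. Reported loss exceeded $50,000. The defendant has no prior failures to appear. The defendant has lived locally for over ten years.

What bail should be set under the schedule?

Base amounts from the schedule: second-degree assault $26,500; false imprisonment $36,000; residential burglary $19,500; possession of a controlled substance $4,200.
Stacking rule: highest base plus 15% of each additional charge. Highest is false imprisonment at $36,000. Additional: $26,500 × 15% = $3,975; $19,500 × 15% = $2,925; $4,200 × 15% = $630. Combined base = $36,000 + $7,530 = $43,530.
Continuous local residence of ten or more years (−$5,750 flat): $43,530 − $5,750 = $37,780.
Loss or damage exceeded $50,000 (+$19,250 flat): $37,780 + $19,250 = $57,030.
Offense was committed for financial gain (+20%): $57,030 × 1.2 = $68,436.
$68,436 is within the $675,000 maximum.

$68,436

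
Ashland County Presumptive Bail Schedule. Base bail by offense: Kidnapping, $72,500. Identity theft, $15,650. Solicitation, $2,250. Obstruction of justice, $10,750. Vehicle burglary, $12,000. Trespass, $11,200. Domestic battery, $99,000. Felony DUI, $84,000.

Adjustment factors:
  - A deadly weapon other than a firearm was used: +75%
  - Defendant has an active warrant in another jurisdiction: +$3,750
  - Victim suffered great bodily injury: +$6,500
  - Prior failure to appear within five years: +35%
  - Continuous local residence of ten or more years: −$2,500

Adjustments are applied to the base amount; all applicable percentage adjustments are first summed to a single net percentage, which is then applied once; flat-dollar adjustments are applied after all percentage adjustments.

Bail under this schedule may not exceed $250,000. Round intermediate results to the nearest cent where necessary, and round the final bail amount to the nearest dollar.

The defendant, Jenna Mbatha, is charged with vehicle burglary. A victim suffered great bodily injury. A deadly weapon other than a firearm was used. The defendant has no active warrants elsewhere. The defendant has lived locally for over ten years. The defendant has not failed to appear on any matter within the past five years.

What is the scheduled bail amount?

$25,000

Base amounts from the schedule: vehicle burglary $12,000.
Single charge. Combined base = $12,000.
A deadly weapon other than a firearm was used (+75%): $12,000 × 1.75 = $21,000.
Victim suffered great bodily injury (+$6,500 flat): $21,000 + $6,500 = $27,500.
Continuous local residence of ten or more years (−$2,500 flat): $27,500 − $2,500 = $25,000.
$25,000 is within the $250,000 maximum.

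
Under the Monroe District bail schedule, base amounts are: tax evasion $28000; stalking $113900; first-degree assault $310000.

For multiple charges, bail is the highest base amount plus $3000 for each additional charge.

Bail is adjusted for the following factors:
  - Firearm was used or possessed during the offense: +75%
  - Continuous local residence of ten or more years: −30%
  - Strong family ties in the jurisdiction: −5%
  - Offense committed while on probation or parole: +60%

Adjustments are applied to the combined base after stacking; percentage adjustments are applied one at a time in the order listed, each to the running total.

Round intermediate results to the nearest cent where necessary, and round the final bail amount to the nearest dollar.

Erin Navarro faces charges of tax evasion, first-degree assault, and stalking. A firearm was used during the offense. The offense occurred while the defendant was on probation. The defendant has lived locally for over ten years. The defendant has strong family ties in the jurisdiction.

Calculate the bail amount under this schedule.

$588392

Base amounts from the schedule: tax evasion $28000; first-degree assault $310000; stalking $113900.
Stacking rule: highest base plus $3000 per additional charge. Highest is first-degree assault at $310000; 2 additional charges → +$6000. Combined base = $316000.
Firearm was used or possessed during the offense (+75%): $316000 × 1.75 = $553000.
Continuous local residence of ten or more years (−30%): $553000 × 0.7 = $387100.
Strong family ties in the jurisdiction (−5%): $387100 × 0.95 = $367745.
Offense committed while on probation or parole (+60%): $367745 × 1.6 = $588392.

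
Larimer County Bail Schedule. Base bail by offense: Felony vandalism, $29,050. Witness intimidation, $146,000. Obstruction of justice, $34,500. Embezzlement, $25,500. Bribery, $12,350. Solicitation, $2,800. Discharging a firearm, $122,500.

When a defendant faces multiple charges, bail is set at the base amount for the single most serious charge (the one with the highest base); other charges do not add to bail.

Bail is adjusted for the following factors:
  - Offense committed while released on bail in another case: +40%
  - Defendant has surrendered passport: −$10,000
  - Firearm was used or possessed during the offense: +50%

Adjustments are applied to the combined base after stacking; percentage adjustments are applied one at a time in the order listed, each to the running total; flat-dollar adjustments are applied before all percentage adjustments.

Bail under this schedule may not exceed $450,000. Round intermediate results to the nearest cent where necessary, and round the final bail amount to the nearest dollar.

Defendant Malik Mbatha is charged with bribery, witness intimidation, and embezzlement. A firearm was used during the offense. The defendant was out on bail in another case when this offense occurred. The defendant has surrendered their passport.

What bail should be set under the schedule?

Base amounts from the schedule: bribery $12,350; witness intimidation $146,000; embezzlement $25,500.
Stacking rule: use the highest base only. Highest is witness intimidation at $146,000. Combined base = $146,000.
Defendant has surrendered passport (−$10,000 flat): $146,000 − $10,000 = $136,000.
Offense committed while released on bail in another case (+40%): $136,000 × 1.4 = $190,400.
Firearm was used or possessed during the offense (+50%): $190,400 × 1.5 = $285,600.
$285,600 is within the $450,000 maximum.

$285,600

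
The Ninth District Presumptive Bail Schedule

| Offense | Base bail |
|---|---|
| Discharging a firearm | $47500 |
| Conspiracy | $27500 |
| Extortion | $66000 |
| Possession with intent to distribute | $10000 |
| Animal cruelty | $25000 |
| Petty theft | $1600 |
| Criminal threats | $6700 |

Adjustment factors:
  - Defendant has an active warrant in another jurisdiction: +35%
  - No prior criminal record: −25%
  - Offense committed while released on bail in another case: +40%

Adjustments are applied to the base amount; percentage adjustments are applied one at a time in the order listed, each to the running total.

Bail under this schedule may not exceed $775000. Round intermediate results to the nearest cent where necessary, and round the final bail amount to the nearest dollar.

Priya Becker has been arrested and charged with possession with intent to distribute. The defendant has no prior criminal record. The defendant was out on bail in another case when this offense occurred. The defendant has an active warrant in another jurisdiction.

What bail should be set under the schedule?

$14175

Base amounts from the schedule: possession with intent to distribute $10000.
Single charge. Combined base = $10000.
Defendant has an active warrant in another jurisdiction (+35%): $10000 × 1.35 = $13500.
No prior criminal record (−25%): $13500 × 0.75 = $10125.
Offense committed while released on bail in another case (+40%): $10125 × 1.4 = $14175.
$14175 is within the $775000 maximum.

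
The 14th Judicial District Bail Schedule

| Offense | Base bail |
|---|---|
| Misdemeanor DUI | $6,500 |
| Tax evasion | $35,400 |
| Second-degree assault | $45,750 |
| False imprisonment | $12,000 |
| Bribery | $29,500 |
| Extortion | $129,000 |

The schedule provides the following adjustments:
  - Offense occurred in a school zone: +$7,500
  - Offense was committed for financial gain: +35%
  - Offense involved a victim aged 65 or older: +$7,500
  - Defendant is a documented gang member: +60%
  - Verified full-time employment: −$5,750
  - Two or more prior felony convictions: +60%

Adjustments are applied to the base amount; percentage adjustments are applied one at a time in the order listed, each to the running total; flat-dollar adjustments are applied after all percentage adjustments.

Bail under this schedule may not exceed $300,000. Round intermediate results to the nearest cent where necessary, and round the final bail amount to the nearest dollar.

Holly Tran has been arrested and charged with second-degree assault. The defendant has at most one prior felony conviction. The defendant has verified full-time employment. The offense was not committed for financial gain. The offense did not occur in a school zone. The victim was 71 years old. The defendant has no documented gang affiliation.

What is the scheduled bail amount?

Base amounts from the schedule: second-degree assault $45,750.
Single charge. Combined base = $45,750.
Offense involved a victim aged 65 or older (+$7,500 flat): $45,750 + $7,500 = $53,250.
Verified full-time employment (−$5,750 flat): $53,250 − $5,750 = $47,500.
$47,500 is within the $300,000 maximum.

$47,500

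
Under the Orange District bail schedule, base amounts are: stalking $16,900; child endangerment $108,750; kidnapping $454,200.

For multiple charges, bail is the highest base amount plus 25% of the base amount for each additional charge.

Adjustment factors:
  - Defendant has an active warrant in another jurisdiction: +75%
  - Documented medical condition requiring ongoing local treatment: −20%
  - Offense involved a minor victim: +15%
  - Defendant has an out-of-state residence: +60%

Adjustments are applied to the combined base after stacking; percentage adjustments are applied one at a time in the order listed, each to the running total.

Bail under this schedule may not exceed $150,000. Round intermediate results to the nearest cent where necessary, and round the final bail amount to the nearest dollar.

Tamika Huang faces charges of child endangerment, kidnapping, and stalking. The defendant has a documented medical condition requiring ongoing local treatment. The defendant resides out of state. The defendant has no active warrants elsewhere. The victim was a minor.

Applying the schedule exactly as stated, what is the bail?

Base amounts from the schedule: child endangerment $108,750; kidnapping $454,200; stalking $16,900.
Stacking rule: highest base plus 25% of each additional charge. Highest is kidnapping at $454,200. Additional: $108,750 × 25% = $27,187.50; $16,900 × 25% = $4,225. Combined base = $454,200 + $31,412.50 = $485,612.50.
Documented medical condition requiring ongoing local treatment (−20%): $485,612.50 × 0.8 = $388,490.
Offense involved a minor victim (+15%): $388,490 × 1.15 = $446,763.50.
Defendant has an out-of-state residence (+60%): $446,763.50 × 1.6 = $714,821.60.
Result $714,821.60 exceeds the maximum of $150,000; bail is capped at $150,000.

$150,000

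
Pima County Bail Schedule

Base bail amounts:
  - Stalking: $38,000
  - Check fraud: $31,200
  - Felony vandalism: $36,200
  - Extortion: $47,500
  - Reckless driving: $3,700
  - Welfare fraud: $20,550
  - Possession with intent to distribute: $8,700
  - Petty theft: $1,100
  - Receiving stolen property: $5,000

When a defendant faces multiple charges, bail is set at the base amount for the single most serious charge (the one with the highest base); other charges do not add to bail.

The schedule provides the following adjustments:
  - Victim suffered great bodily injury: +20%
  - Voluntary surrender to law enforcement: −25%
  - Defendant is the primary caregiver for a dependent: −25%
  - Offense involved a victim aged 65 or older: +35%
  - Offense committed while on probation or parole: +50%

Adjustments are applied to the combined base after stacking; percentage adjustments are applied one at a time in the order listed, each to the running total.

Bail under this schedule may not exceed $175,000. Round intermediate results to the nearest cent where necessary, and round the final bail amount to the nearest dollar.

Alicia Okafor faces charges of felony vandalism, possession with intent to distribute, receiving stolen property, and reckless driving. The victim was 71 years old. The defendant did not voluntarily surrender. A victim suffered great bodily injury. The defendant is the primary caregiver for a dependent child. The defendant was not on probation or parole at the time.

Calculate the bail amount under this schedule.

Base amounts from the schedule: felony vandalism $36,200; possession with intent to distribute $8,700; receiving stolen property $5,000; reckless driving $3,700.
Stacking rule: use the highest base only. Highest is felony vandalism at $36,200. Combined base = $36,200.
Victim suffered great bodily injury (+20%): $36,200 × 1.2 = $43,440.
Defendant is the primary caregiver for a dependent (−25%): $43,440 × 0.75 = $32,580.
Offense involved a victim aged 65 or older (+35%): $32,580 × 1.35 = $43,983.
$43,983 is within the $175,000 maximum.

$43,983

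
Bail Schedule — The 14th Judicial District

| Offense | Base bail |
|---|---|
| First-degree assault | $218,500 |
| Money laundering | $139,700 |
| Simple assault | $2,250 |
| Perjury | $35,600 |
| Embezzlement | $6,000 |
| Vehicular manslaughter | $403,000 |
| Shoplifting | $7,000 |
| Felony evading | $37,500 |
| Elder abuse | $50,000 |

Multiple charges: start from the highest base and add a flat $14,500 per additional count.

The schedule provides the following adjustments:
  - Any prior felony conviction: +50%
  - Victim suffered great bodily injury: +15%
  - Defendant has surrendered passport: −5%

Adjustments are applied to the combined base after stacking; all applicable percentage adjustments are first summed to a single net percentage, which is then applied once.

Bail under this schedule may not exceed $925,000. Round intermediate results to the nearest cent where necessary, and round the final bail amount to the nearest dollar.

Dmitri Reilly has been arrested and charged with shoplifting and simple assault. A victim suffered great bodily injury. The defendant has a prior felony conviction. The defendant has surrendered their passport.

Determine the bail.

$34,400

Base amounts from the schedule: shoplifting $7,000; simple assault $2,250.
Stacking rule: highest base plus $14,500 per additional charge. Highest is shoplifting at $7,000; 1 additional charge → +$14,500. Combined base = $21,500.
Net percentage adjustment: +50% +15% −5% = +60%. $21,500 × 1.6 = $34,400.
$34,400 is within the $925,000 maximum.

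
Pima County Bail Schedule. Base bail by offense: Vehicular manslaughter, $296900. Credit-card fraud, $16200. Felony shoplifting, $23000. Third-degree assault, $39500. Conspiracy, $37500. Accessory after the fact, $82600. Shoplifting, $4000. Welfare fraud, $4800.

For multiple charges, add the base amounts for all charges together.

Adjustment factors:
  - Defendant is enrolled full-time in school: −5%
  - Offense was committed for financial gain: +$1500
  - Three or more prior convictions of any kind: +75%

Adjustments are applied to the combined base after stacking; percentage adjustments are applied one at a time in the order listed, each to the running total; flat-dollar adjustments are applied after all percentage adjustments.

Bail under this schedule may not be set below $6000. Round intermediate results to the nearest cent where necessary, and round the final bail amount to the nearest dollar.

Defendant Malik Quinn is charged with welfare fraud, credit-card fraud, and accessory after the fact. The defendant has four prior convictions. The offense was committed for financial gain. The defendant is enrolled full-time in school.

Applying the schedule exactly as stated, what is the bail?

Base amounts from the schedule: welfare fraud $4800; credit-card fraud $16200; accessory after the fact $82600.
Stacking rule: sum of all bases. $4800 + $16200 + $82600 = $103600.
Defendant is enrolled full-time in school (−5%): $103600 × 0.95 = $98420.
Three or more prior convictions of any kind (+75%): $98420 × 1.75 = $172235.
Offense was committed for financial gain (+$1500 flat): $172235 + $1500 = $173735.
$173735 is at or above the $6000 minimum.

$173735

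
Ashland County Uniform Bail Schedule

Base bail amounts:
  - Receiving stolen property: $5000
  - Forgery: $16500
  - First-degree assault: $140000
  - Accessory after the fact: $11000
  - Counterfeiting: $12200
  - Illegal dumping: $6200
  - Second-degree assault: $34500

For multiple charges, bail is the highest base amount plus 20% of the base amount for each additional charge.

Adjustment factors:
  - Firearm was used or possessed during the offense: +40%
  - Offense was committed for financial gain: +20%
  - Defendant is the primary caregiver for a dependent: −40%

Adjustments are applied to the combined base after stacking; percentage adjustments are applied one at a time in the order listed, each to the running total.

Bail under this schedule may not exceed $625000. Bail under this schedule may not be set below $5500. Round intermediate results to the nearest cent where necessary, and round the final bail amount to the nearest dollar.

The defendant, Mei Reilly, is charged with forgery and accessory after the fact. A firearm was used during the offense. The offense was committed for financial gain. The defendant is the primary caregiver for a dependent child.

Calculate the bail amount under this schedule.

$18850

Base amounts from the schedule: forgery $16500; accessory after the fact $11000.
Stacking rule: highest base plus 20% of each additional charge. Highest is forgery at $16500. Additional: $11000 × 20% = $2200. Combined base = $16500 + $2200 = $18700.
Firearm was used or possessed during the offense (+40%): $18700 × 1.4 = $26180.
Offense was committed for financial gain (+20%): $26180 × 1.2 = $31416.
Defendant is the primary caregiver for a dependent (−40%): $31416 × 0.6 = $18849.60.
$18849.60 is within the $625000 maximum.
$18849.60 is at or above the $5500 minimum.
Rounded to the nearest dollar: $18850.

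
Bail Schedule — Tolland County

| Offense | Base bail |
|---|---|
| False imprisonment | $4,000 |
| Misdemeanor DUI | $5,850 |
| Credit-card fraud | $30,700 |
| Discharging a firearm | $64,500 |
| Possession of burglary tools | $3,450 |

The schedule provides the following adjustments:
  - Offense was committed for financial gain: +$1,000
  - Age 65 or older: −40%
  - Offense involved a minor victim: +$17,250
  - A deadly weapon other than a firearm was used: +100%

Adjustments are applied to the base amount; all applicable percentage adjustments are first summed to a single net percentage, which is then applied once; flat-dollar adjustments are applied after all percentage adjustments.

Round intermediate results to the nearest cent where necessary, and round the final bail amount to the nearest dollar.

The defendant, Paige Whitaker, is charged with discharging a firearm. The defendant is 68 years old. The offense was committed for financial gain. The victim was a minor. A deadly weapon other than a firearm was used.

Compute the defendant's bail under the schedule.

Base amounts from the schedule: discharging a firearm $64,500.
Single charge. Combined base = $64,500.
Net percentage adjustment: −40% +100% = +60%. $64,500 × 1.6 = $103,200.
Offense was committed for financial gain (+$1,000 flat): $103,200 + $1,000 = $104,200.
Offense involved a minor victim (+$17,250 flat): $104,200 + $17,250 = $121,450.

$121,450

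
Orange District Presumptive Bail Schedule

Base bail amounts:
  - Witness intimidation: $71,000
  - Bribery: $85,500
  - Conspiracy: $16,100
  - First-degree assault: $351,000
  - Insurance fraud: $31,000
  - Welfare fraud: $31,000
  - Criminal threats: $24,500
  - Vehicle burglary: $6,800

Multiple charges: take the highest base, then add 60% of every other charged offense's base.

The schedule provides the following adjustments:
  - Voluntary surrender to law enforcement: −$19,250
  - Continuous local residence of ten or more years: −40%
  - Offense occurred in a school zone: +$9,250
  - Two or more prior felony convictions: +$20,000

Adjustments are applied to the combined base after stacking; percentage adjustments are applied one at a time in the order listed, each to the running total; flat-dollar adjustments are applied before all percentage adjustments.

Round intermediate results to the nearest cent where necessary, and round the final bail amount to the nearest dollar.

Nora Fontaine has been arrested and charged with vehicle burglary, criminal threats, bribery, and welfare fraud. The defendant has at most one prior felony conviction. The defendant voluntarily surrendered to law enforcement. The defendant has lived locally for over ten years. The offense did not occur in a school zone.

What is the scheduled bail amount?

Base amounts from the schedule: vehicle burglary $6,800; criminal threats $24,500; bribery $85,500; welfare fraud $31,000.
Stacking rule: highest base plus 60% of each additional charge. Highest is bribery at $85,500. Additional: $6,800 × 60% = $4,080; $24,500 × 60% = $14,700; $31,000 × 60% = $18,600. Combined base = $85,500 + $37,380 = $122,880.
Voluntary surrender to law enforcement (−$19,250 flat): $122,880 − $19,250 = $103,630.
Continuous local residence of ten or more years (−40%): $103,630 × 0.6 = $62,178.

$62,178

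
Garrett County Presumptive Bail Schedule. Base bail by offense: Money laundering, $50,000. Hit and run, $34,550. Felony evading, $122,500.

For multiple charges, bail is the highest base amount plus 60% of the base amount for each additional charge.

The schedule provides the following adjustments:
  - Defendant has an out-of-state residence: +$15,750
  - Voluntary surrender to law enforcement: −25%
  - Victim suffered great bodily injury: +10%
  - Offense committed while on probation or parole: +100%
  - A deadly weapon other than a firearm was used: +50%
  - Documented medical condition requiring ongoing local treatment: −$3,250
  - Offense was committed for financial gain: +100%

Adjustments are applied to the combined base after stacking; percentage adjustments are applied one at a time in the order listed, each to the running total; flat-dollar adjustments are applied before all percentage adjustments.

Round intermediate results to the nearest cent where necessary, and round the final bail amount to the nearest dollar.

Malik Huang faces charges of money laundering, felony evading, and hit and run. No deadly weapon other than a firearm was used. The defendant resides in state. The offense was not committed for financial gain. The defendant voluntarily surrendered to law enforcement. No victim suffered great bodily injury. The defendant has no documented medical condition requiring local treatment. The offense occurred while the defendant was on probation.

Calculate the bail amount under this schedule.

Base amounts from the schedule: money laundering $50,000; felony evading $122,500; hit and run $34,550.
Stacking rule: highest base plus 60% of each additional charge. Highest is felony evading at $122,500. Additional: $50,000 × 60% = $30,000; $34,550 × 60% = $20,730. Combined base = $122,500 + $50,730 = $173,230.
Voluntary surrender to law enforcement (−25%): $173,230 × 0.75 = $129,922.50.
Offense committed while on probation or parole (+100%): $129,922.50 × 2 = $259,845.

$259,845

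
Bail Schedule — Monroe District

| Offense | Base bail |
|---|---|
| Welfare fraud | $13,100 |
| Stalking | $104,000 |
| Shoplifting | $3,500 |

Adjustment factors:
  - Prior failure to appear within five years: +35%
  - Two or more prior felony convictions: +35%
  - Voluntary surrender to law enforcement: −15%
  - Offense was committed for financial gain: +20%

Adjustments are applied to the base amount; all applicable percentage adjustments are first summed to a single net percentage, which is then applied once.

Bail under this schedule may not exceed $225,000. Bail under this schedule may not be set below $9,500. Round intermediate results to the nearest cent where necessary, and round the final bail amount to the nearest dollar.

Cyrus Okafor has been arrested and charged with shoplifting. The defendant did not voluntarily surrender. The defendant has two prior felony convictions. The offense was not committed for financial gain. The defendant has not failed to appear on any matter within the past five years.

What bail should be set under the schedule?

Base amounts from the schedule: shoplifting $3,500.
Single charge. Combined base = $3,500.
Two or more prior felony convictions (+35%): $3,500 × 1.35 = $4,725.
$4,725 is within the $225,000 maximum.
Result $4,725 is below the minimum of $9,500; bail is set at the minimum $9,500.

$9,500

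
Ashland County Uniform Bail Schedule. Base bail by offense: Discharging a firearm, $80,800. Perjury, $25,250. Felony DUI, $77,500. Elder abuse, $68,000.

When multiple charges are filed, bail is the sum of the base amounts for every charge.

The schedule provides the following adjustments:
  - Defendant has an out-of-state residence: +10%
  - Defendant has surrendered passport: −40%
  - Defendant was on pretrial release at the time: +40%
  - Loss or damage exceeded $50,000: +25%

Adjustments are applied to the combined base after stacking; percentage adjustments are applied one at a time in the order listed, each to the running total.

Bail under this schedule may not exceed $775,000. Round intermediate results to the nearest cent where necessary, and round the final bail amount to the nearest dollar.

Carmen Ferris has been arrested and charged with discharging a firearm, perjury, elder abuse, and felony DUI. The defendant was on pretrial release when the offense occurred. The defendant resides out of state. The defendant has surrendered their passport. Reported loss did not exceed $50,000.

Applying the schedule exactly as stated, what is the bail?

Base amounts from the schedule: discharging a firearm $80,800; perjury $25,250; elder abuse $68,000; felony DUI $77,500.
Stacking rule: sum of all bases. $80,800 + $25,250 + $68,000 + $77,500 = $251,550.
Defendant has an out-of-state residence (+10%): $251,550 × 1.1 = $276,705.
Defendant has surrendered passport (−40%): $276,705 × 0.6 = $166,023.
Defendant was on pretrial release at the time (+40%): $166,023 × 1.4 = $232,432.20.
$232,432.20 is within the $775,000 maximum.
Rounded to the nearest dollar: $232,432.

$232,432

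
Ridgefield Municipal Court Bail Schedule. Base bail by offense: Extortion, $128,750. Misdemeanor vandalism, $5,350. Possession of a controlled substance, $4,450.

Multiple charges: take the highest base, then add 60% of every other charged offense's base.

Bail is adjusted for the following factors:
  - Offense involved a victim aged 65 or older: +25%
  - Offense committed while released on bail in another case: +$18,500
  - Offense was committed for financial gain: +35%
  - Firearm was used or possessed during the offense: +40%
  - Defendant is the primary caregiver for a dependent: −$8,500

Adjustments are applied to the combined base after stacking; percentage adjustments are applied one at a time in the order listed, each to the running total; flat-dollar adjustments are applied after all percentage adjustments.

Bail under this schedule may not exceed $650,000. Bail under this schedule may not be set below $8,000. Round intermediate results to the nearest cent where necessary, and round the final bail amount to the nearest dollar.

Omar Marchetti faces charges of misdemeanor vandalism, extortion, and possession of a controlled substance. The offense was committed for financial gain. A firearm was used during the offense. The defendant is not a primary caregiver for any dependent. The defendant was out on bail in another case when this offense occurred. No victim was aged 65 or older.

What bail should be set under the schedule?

$272,951

Base amounts from the schedule: misdemeanor vandalism $5,350; extortion $128,750; possession of a controlled substance $4,450.
Stacking rule: highest base plus 60% of each additional charge. Highest is extortion at $128,750. Additional: $5,350 × 60% = $3,210; $4,450 × 60% = $2,670. Combined base = $128,750 + $5,880 = $134,630.
Offense was committed for financial gain (+35%): $134,630 × 1.35 = $181,750.50.
Firearm was used or possessed during the offense (+40%): $181,750.50 × 1.4 = $254,450.70.
Offense committed while released on bail in another case (+$18,500 flat): $254,450.70 + $18,500 = $272,950.70.
$272,950.70 is within the $650,000 maximum.
$272,950.70 is at or above the $8,000 minimum.
Rounded to the nearest dollar: $272,951.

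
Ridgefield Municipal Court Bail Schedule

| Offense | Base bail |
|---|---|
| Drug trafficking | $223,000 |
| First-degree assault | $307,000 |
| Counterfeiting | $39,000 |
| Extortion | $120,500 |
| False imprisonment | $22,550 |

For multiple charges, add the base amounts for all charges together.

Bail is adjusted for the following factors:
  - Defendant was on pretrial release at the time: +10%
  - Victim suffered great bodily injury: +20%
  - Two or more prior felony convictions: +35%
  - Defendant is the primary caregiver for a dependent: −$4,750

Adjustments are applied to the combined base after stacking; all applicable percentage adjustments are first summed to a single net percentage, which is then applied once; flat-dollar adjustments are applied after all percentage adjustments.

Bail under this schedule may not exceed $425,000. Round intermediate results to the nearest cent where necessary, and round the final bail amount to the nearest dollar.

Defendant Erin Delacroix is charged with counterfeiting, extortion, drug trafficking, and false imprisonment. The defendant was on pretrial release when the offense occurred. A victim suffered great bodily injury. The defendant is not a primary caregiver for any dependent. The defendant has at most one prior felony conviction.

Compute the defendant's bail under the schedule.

$425,000

Base amounts from the schedule: counterfeiting $39,000; extortion $120,500; drug trafficking $223,000; false imprisonment $22,550.
Stacking rule: sum of all bases. $39,000 + $120,500 + $223,000 + $22,550 = $405,050.
Net percentage adjustment: +10% +20% = +30%. $405,050 × 1.3 = $526,565.
Result $526,565 exceeds the maximum of $425,000; bail is capped at $425,000.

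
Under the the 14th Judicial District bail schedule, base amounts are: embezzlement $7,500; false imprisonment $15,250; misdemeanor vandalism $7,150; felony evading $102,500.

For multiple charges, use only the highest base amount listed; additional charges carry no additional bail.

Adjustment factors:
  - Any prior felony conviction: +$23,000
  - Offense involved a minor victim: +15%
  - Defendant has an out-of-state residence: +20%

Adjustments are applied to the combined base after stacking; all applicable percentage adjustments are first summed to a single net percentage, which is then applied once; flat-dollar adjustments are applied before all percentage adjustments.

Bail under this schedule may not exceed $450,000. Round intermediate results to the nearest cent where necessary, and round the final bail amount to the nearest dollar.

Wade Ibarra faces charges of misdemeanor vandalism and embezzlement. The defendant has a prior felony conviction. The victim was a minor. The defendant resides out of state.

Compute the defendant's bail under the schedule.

Base amounts from the schedule: misdemeanor vandalism $7,150; embezzlement $7,500.
Stacking rule: use the highest base only. Highest is embezzlement at $7,500. Combined base = $7,500.
Any prior felony conviction (+$23,000 flat): $7,500 + $23,000 = $30,500.
Net percentage adjustment: +15% +20% = +35%. $30,500 × 1.35 = $41,175.
$41,175 is within the $450,000 maximum.

$41,175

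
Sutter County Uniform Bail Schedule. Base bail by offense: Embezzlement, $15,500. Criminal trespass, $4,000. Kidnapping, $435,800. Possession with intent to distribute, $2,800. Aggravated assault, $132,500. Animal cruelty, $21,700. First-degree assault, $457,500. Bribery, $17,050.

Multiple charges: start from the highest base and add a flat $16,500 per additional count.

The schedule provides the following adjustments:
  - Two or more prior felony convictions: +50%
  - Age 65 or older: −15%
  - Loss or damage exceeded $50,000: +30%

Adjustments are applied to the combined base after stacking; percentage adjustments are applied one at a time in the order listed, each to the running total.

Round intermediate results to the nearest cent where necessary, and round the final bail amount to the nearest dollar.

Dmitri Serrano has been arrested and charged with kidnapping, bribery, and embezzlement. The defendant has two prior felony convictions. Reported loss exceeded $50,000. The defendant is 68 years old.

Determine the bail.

Base amounts from the schedule: kidnapping $435,800; bribery $17,050; embezzlement $15,500.
Stacking rule: highest base plus $16,500 per additional charge. Highest is kidnapping at $435,800; 2 additional charges → +$33,000. Combined base = $468,800.
Two or more prior felony convictions (+50%): $468,800 × 1.5 = $703,200.
Age 65 or older (−15%): $703,200 × 0.85 = $597,720.
Loss or damage exceeded $50,000 (+30%): $597,720 × 1.3 = $777,036.

$777,036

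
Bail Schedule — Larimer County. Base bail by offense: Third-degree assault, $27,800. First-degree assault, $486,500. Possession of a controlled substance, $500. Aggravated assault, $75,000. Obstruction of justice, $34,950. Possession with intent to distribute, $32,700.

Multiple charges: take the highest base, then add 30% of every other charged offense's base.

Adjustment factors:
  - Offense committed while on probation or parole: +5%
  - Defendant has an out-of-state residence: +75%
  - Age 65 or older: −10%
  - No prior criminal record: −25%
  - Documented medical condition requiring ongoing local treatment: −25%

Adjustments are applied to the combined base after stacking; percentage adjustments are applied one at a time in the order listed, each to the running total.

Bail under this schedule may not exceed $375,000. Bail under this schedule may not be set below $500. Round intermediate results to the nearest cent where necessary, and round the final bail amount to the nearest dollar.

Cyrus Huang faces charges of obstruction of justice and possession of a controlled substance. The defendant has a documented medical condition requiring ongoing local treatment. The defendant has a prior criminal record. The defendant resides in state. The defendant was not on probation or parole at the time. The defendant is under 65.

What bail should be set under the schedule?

$26,325

Base amounts from the schedule: obstruction of justice $34,950; possession of a controlled substance $500.
Stacking rule: highest base plus 30% of each additional charge. Highest is obstruction of justice at $34,950. Additional: $500 × 30% = $150. Combined base = $34,950 + $150 = $35,100.
Documented medical condition requiring ongoing local treatment (−25%): $35,100 × 0.75 = $26,325.
$26,325 is within the $375,000 maximum.
$26,325 is at or above the $500 minimum.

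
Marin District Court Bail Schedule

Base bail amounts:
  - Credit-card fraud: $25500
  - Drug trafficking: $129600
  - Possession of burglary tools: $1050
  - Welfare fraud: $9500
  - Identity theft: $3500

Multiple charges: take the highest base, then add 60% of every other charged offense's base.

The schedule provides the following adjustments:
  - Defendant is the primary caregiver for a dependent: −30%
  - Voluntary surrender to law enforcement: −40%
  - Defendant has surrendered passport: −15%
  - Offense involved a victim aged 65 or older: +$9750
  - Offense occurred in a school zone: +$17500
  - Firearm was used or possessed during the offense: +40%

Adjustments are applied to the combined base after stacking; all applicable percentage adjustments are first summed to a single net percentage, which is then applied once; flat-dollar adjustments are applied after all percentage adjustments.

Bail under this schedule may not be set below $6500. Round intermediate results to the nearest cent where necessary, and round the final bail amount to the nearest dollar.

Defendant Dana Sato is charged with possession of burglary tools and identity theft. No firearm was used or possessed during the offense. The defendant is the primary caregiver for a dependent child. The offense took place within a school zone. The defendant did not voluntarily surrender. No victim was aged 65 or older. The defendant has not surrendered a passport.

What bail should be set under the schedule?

$20391

Base amounts from the schedule: possession of burglary tools $1050; identity theft $3500.
Stacking rule: highest base plus 60% of each additional charge. Highest is identity theft at $3500. Additional: $1050 × 60% = $630. Combined base = $3500 + $630 = $4130.
Defendant is the primary caregiver for a dependent (−30%): $4130 × 0.7 = $2891.
Offense occurred in a school zone (+$17500 flat): $2891 + $17500 = $20391.
$20391 is at or above the $6500 minimum.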